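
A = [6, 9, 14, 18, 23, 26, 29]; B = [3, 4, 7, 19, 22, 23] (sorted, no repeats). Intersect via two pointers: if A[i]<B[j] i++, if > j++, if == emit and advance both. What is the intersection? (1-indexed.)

intersection = [23]

[i=1,j=1] 6>3 → j++
[i=1,j=2] 6>4 → j++
[i=1,j=3] 6<7 → i++
[i=2,j=3] 9>7 → j++
[i=2,j=4] 9<19 → i++
[i=3,j=4] 14<19 → i++
[i=4,j=4] 18<19 → i++
[i=5,j=4] 23>19 → j++
[i=5,j=5] 23>22 → j++
[i=5,j=6] 23==23 emit → i++,j++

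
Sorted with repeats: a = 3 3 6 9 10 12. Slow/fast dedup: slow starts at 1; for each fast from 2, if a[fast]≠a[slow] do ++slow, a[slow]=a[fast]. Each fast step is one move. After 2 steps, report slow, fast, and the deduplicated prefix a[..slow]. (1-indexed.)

slow=2, fast=4, prefix=[3, 6]

(s=1,f=2) a[fast]=3=a[slow] dup → fast++
(s=1,f=3) a[fast]=6≠a[slow]=3 write a[2]=6 → slow++,fast++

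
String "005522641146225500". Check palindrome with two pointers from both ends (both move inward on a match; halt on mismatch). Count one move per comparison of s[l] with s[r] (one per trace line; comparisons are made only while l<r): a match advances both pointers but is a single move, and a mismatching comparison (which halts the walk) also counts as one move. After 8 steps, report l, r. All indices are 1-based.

l=9, r=10

[1,18] '0'=='0' → l++,r--
[2,17] '0'=='0' → l++,r--
[3,16] '5'=='5' → l++,r--
[4,15] '5'=='5' → l++,r--
[5,14] '2'=='2' → l++,r--
[6,13] '2'=='2' → l++,r--
[7,12] '6'=='6' → l++,r--
[8,11] '4'=='4' → l++,r--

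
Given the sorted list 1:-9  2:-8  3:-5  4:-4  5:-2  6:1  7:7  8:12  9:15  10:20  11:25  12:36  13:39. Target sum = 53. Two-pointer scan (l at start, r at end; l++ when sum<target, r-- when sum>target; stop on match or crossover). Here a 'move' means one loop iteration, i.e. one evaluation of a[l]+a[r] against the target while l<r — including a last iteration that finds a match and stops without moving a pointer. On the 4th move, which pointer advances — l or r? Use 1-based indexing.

l=1 r=13: -9+39=30 <53, l++
l=2 r=13: -8+39=31 <53, l++
l=3 r=13: -5+39=34 <53, l++
l=4 r=13: -4+39=35 <53, l++

l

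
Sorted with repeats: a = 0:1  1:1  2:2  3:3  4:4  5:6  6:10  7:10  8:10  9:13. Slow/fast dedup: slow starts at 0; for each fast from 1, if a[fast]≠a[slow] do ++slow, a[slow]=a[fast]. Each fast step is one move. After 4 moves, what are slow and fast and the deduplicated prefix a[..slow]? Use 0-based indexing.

slow=3, fast=5, prefix=[1, 2, 3, 4]

slow=0 fast=1: a[fast]=1=a[slow] dup, fast++
slow=0 fast=2: a[fast]=2≠a[slow]=1 write a[1]=2, slow++,fast++
slow=1 fast=3: a[fast]=3≠a[slow]=2 write a[2]=3, slow++,fast++
slow=2 fast=4: a[fast]=4≠a[slow]=3 write a[3]=4, slow++,fast++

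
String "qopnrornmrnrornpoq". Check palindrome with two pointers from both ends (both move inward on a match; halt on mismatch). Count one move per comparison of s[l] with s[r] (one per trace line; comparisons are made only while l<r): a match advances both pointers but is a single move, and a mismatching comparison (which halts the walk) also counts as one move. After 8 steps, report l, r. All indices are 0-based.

l=8, r=9

l=0 r=17: 'q'=='q', l++,r--
l=1 r=16: 'o'=='o', l++,r--
l=2 r=15: 'p'=='p', l++,r--
l=3 r=14: 'n'=='n', l++,r--
l=4 r=13: 'r'=='r', l++,r--
l=5 r=12: 'o'=='o', l++,r--
l=6 r=11: 'r'=='r', l++,r--
l=7 r=10: 'n'=='n', l++,r--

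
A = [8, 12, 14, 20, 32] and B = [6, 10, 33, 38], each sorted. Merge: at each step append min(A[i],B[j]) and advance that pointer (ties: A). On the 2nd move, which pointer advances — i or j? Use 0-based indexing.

i=0 j=0: A[i]=8>B[j]=6 take 6, j++
i=0 j=1: A[i]=8<=B[j]=10 take 8, i++

i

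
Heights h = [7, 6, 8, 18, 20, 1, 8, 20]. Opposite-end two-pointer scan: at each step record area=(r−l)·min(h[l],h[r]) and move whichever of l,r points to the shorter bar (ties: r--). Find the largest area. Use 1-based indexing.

max area = 72

l=1 r=8: min(7,20)*7=49 best=49 *, l++
l=2 r=8: min(6,20)*6=36 best=49, l++
l=3 r=8: min(8,20)*5=40 best=49, l++
l=4 r=8: min(18,20)*4=72 best=72 *, l++
l=5 r=8: min(20,20)*3=60 best=72, r--
l=5 r=7: min(20,8)*2=16 best=72, r--
l=5 r=6: min(20,1)*1=1 best=72, r--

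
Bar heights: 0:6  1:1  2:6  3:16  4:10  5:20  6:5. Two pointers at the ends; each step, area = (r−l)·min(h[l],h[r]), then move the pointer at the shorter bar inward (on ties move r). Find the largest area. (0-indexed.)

l=0 r=6: min(6,5)*6=30 best=30 *, r--
l=0 r=5: min(6,20)*5=30 best=30, l++
l=1 r=5: min(1,20)*4=4 best=30, l++
l=2 r=5: min(6,20)*3=18 best=30, l++
l=3 r=5: min(16,20)*2=32 best=32 *, l++
l=4 r=5: min(10,20)*1=10 best=32, l++

max area = 32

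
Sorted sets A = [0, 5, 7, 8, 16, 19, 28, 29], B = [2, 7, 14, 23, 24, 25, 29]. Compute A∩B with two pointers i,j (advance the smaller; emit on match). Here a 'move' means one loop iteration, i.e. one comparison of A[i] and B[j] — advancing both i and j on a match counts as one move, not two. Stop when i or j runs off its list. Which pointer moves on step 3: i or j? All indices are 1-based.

i=1 j=1: 0<2, i++
i=2 j=1: 5>2, j++
i=2 j=2: 5<7, i++

i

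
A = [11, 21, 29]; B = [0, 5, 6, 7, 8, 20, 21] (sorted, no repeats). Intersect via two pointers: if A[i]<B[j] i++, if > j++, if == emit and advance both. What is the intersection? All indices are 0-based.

intersection = [21]

i=0 j=0: 11>0, j++
i=0 j=1: 11>5, j++
i=0 j=2: 11>6, j++
i=0 j=3: 11>7, j++
i=0 j=4: 11>8, j++
i=0 j=5: 11<20, i++
i=1 j=5: 21>20, j++
i=1 j=6: 21==21 emit, i++,j++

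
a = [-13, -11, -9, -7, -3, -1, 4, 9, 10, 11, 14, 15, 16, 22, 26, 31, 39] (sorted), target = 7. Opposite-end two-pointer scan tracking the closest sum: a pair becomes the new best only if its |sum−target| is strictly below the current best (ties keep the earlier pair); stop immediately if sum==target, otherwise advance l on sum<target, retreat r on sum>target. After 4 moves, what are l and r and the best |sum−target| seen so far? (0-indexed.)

l=0, r=12, best |Δ|=2

l=0 r=16: -13+39=26 d=19 *, r--
l=0 r=15: -13+31=18 d=11 *, r--
l=0 r=14: -13+26=13 d=6 *, r--
l=0 r=13: -13+22=9 d=2 *, r--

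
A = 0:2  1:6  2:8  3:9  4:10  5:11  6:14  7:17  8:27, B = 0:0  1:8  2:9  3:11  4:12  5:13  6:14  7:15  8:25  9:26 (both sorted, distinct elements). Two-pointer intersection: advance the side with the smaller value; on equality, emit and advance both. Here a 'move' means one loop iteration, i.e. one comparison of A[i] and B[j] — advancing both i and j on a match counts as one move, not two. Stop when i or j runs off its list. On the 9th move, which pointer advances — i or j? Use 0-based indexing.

j

i=0 j=0: 2>0, j++
i=0 j=1: 2<8, i++
i=1 j=1: 6<8, i++
i=2 j=1: 8==8 emit, i++,j++
i=3 j=2: 9==9 emit, i++,j++
i=4 j=3: 10<11, i++
i=5 j=3: 11==11 emit, i++,j++
i=6 j=4: 14>12, j++
i=6 j=5: 14>13, j++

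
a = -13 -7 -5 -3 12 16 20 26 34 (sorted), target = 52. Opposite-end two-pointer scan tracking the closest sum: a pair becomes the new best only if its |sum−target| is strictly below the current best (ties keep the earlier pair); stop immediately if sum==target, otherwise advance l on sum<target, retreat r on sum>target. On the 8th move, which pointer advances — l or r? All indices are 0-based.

l

l=0 r=8: -13+34=21 d=31 *, l++
l=1 r=8: -7+34=27 d=25 *, l++
l=2 r=8: -5+34=29 d=23 *, l++
l=3 r=8: -3+34=31 d=21 *, l++
l=4 r=8: 12+34=46 d=6 *, l++
l=5 r=8: 16+34=50 d=2 *, l++
l=6 r=8: 20+34=54 d=2, r--
l=6 r=7: 20+26=46 d=6, l++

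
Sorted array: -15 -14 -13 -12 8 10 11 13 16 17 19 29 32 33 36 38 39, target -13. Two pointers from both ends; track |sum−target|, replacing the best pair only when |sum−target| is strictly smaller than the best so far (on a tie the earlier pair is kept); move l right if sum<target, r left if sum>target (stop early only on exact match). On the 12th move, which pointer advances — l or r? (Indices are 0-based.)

[0,16] -15+39=24 d=37 * → r--
[0,15] -15+38=23 d=36 * → r--
[0,14] -15+36=21 d=34 * → r--
[0,13] -15+33=18 d=31 * → r--
[0,12] -15+32=17 d=30 * → r--
[0,11] -15+29=14 d=27 * → r--
[0,10] -15+19=4 d=17 * → r--
[0,9] -15+17=2 d=15 * → r--
[0,8] -15+16=1 d=14 * → r--
[0,7] -15+13=-2 d=11 * → r--
[0,6] -15+11=-4 d=9 * → r--
[0,5] -15+10=-5 d=8 * → r--

r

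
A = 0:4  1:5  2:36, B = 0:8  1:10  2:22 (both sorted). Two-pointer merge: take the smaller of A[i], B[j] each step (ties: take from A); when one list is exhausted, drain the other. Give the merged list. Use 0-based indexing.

[4, 5, 8, 10, 22, 36]

[i=0,j=0] A[i]=4<=B[j]=8 take 4 → i++
[i=1,j=0] A[i]=5<=B[j]=8 take 5 → i++
[i=2,j=0] A[i]=36>B[j]=8 take 8 → j++
[i=2,j=1] A[i]=36>B[j]=10 take 10 → j++
[i=2,j=2] A[i]=36>B[j]=22 take 22 → j++
[i=2,j=3] B done, take A[i]=36 → i++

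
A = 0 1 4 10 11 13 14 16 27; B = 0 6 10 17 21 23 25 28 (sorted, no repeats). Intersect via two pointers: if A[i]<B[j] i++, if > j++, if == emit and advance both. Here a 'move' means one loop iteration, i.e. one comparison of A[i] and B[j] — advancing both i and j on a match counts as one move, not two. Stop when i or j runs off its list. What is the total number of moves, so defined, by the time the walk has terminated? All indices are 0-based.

14 moves

i=0 j=0: 0==0 emit, i++,j++
i=1 j=1: 1<6, i++
i=2 j=1: 4<6, i++
i=3 j=1: 10>6, j++
i=3 j=2: 10==10 emit, i++,j++
i=4 j=3: 11<17, i++
i=5 j=3: 13<17, i++
i=6 j=3: 14<17, i++
i=7 j=3: 16<17, i++
i=8 j=3: 27>17, j++
i=8 j=4: 27>21, j++
i=8 j=5: 27>23, j++
i=8 j=6: 27>25, j++
i=8 j=7: 27<28, i++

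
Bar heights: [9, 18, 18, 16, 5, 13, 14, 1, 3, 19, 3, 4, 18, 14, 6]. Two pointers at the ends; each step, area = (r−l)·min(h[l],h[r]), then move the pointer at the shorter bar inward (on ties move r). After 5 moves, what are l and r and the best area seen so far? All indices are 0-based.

l=1, r=10, best area=198

l=0 r=14: min(9,6)*14=84 best=84 *, r--
l=0 r=13: min(9,14)*13=117 best=117 *, l++
l=1 r=13: min(18,14)*12=168 best=168 *, r--
l=1 r=12: min(18,18)*11=198 best=198 *, r--
l=1 r=11: min(18,4)*10=40 best=198, r--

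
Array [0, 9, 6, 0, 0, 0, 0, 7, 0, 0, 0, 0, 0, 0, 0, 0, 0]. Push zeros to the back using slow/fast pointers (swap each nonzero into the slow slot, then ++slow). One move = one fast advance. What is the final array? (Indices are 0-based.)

[9, 6, 7, 0, 0, 0, 0, 0, 0, 0, 0, 0, 0, 0, 0, 0, 0]

slow=0 fast=0: a[fast]=0, fast++
slow=0 fast=1: a[fast]=9≠0 swap→a[0]=9, slow++,fast++
slow=1 fast=2: a[fast]=6≠0 swap→a[1]=6, slow++,fast++
slow=2 fast=3: a[fast]=0, fast++
slow=2 fast=4: a[fast]=0, fast++
slow=2 fast=5: a[fast]=0, fast++
slow=2 fast=6: a[fast]=0, fast++
slow=2 fast=7: a[fast]=7≠0 swap→a[2]=7, slow++,fast++
slow=3 fast=8: a[fast]=0, fast++
slow=3 fast=9: a[fast]=0, fast++
slow=3 fast=10: a[fast]=0, fast++
slow=3 fast=11: a[fast]=0, fast++
slow=3 fast=12: a[fast]=0, fast++
slow=3 fast=13: a[fast]=0, fast++
slow=3 fast=14: a[fast]=0, fast++
slow=3 fast=15: a[fast]=0, fast++
slow=3 fast=16: a[fast]=0, fast++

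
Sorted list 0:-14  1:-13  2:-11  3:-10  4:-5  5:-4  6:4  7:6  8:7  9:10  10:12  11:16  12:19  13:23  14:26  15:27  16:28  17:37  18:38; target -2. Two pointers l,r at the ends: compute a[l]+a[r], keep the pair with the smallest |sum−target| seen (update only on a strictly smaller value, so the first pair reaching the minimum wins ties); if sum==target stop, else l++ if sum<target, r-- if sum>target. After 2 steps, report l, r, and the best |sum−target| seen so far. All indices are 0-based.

l=0 r=18: -14+38=24 d=26 *, r--
l=0 r=17: -14+37=23 d=25 *, r--

l=0, r=16, best |Δ|=25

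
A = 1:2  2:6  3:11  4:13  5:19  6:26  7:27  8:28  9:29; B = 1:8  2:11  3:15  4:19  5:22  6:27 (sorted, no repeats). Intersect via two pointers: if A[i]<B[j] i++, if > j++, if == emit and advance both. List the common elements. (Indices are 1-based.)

[i=1,j=1] 2<8 → i++
[i=2,j=1] 6<8 → i++
[i=3,j=1] 11>8 → j++
[i=3,j=2] 11==11 emit → i++,j++
[i=4,j=3] 13<15 → i++
[i=5,j=3] 19>15 → j++
[i=5,j=4] 19==19 emit → i++,j++
[i=6,j=5] 26>22 → j++
[i=6,j=6] 26<27 → i++
[i=7,j=6] 27==27 emit → i++,j++

intersection = [11, 19, 27]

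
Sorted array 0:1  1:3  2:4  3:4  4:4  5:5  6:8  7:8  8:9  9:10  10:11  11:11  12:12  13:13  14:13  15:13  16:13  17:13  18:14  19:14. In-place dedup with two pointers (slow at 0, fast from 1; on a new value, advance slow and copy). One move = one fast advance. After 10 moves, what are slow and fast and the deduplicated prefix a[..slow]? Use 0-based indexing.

slow=0 fast=1: a[fast]=3≠a[slow]=1 write a[1]=3, slow++,fast++
slow=1 fast=2: a[fast]=4≠a[slow]=3 write a[2]=4, slow++,fast++
slow=2 fast=3: a[fast]=4=a[slow] dup, fast++
slow=2 fast=4: a[fast]=4=a[slow] dup, fast++
slow=2 fast=5: a[fast]=5≠a[slow]=4 write a[3]=5, slow++,fast++
slow=3 fast=6: a[fast]=8≠a[slow]=5 write a[4]=8, slow++,fast++
slow=4 fast=7: a[fast]=8=a[slow] dup, fast++
slow=4 fast=8: a[fast]=9≠a[slow]=8 write a[5]=9, slow++,fast++
slow=5 fast=9: a[fast]=10≠a[slow]=9 write a[6]=10, slow++,fast++
slow=6 fast=10: a[fast]=11≠a[slow]=10 write a[7]=11, slow++,fast++

slow=7, fast=11, prefix=[1, 3, 4, 5, 8, 9, 10, 11]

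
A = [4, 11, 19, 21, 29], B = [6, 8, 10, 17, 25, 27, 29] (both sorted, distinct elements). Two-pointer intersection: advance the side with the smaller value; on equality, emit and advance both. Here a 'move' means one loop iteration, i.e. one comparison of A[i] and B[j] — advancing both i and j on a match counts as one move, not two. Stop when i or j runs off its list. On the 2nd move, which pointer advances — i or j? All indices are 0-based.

[i=0,j=0] 4<6 → i++
[i=1,j=0] 11>6 → j++

j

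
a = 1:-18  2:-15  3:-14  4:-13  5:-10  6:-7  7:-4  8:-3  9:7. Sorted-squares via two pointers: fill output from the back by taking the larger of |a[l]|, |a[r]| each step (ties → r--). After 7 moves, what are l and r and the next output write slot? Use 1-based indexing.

[1,9] |-18|>|7| out[9]=324 → l++
[2,9] |-15|>|7| out[8]=225 → l++
[3,9] |-14|>|7| out[7]=196 → l++
[4,9] |-13|>|7| out[6]=169 → l++
[5,9] |-10|>|7| out[5]=100 → l++
[6,9] |-7|<=|7| out[4]=49 → r--
[6,8] |-7|>|-3| out[3]=49 → l++

l=7, r=8, next write slot=2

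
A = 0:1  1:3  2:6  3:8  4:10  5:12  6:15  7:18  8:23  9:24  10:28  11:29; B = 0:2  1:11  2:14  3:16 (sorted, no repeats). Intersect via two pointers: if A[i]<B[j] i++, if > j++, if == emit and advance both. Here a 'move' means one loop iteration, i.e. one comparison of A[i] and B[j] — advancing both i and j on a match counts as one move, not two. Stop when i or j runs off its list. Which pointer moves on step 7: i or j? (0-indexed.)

j

[i=0,j=0] 1<2 → i++
[i=1,j=0] 3>2 → j++
[i=1,j=1] 3<11 → i++
[i=2,j=1] 6<11 → i++
[i=3,j=1] 8<11 → i++
[i=4,j=1] 10<11 → i++
[i=5,j=1] 12>11 → j++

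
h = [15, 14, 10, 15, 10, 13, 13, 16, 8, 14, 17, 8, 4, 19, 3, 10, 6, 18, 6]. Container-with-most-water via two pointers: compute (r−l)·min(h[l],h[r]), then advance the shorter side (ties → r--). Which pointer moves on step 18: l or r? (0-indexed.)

r

l=0 r=18: min(15,6)*18=108 best=108 *, r--
l=0 r=17: min(15,18)*17=255 best=255 *, l++
l=1 r=17: min(14,18)*16=224 best=255, l++
l=2 r=17: min(10,18)*15=150 best=255, l++
l=3 r=17: min(15,18)*14=210 best=255, l++
l=4 r=17: min(10,18)*13=130 best=255, l++
l=5 r=17: min(13,18)*12=156 best=255, l++
l=6 r=17: min(13,18)*11=143 best=255, l++
l=7 r=17: min(16,18)*10=160 best=255, l++
l=8 r=17: min(8,18)*9=72 best=255, l++
l=9 r=17: min(14,18)*8=112 best=255, l++
l=10 r=17: min(17,18)*7=119 best=255, l++
l=11 r=17: min(8,18)*6=48 best=255, l++
l=12 r=17: min(4,18)*5=20 best=255, l++
l=13 r=17: min(19,18)*4=72 best=255, r--
l=13 r=16: min(19,6)*3=18 best=255, r--
l=13 r=15: min(19,10)*2=20 best=255, r--
l=13 r=14: min(19,3)*1=3 best=255, r--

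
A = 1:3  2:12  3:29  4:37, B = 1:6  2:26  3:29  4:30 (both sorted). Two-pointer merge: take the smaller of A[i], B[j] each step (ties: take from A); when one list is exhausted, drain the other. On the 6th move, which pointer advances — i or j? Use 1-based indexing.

i=1 j=1: A[i]=3<=B[j]=6 take 3, i++
i=2 j=1: A[i]=12>B[j]=6 take 6, j++
i=2 j=2: A[i]=12<=B[j]=26 take 12, i++
i=3 j=2: A[i]=29>B[j]=26 take 26, j++
i=3 j=3: A[i]=29<=B[j]=29 take 29, i++
i=4 j=3: A[i]=37>B[j]=29 take 29, j++

j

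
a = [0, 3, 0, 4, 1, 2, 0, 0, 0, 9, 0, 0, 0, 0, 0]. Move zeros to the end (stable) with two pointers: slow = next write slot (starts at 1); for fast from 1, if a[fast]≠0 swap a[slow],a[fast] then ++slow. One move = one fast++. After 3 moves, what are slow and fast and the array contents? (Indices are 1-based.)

slow=1 fast=1: a[fast]=0, fast++
slow=1 fast=2: a[fast]=3≠0 swap→a[1]=3, slow++,fast++
slow=2 fast=3: a[fast]=0, fast++

slow=2, fast=4, a=[3, 0, 0, 4, 1, 2, 0, 0, 0, 9, 0, 0, 0, 0, 0]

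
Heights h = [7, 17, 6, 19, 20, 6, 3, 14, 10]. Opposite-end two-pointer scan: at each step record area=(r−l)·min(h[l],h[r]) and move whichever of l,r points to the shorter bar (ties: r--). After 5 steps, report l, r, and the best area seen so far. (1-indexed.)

l=2, r=5, best area=84

[1,9] min(7,10)*8=56 best=56 * → l++
[2,9] min(17,10)*7=70 best=70 * → r--
[2,8] min(17,14)*6=84 best=84 * → r--
[2,7] min(17,3)*5=15 best=84 → r--
[2,6] min(17,6)*4=24 best=84 → r--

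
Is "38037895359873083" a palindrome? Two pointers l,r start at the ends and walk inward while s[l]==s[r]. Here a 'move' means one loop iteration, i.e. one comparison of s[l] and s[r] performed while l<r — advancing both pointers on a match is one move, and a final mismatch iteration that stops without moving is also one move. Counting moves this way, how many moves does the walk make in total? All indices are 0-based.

l=0 r=16: '3'=='3', l++,r--
l=1 r=15: '8'=='8', l++,r--
l=2 r=14: '0'=='0', l++,r--
l=3 r=13: '3'=='3', l++,r--
l=4 r=12: '7'=='7', l++,r--
l=5 r=11: '8'=='8', l++,r--
l=6 r=10: '9'=='9', l++,r--
l=7 r=9: '5'=='5', l++,r--

8 moves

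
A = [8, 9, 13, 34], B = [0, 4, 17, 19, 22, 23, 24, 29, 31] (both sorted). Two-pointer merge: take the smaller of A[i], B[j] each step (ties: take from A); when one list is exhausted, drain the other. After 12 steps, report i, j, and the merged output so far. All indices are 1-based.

i=4, j=10, merged so far=[0, 4, 8, 9, 13, 17, 19, 22, 23, 24, 29, 31]

[i=1,j=1] A[i]=8>B[j]=0 take 0 → j++
[i=1,j=2] A[i]=8>B[j]=4 take 4 → j++
[i=1,j=3] A[i]=8<=B[j]=17 take 8 → i++
[i=2,j=3] A[i]=9<=B[j]=17 take 9 → i++
[i=3,j=3] A[i]=13<=B[j]=17 take 13 → i++
[i=4,j=3] A[i]=34>B[j]=17 take 17 → j++
[i=4,j=4] A[i]=34>B[j]=19 take 19 → j++
[i=4,j=5] A[i]=34>B[j]=22 take 22 → j++
[i=4,j=6] A[i]=34>B[j]=23 take 23 → j++
[i=4,j=7] A[i]=34>B[j]=24 take 24 → j++
[i=4,j=8] A[i]=34>B[j]=29 take 29 → j++
[i=4,j=9] A[i]=34>B[j]=31 take 31 → j++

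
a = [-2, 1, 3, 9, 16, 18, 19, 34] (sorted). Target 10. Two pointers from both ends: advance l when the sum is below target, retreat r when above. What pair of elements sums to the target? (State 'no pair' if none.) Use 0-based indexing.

(1, 9)

[0,7] -2+34=32 >10 → r--
[0,6] -2+19=17 >10 → r--
[0,5] -2+18=16 >10 → r--
[0,4] -2+16=14 >10 → r--
[0,3] -2+9=7 <10 → l++
[1,3] 1+9=10 → found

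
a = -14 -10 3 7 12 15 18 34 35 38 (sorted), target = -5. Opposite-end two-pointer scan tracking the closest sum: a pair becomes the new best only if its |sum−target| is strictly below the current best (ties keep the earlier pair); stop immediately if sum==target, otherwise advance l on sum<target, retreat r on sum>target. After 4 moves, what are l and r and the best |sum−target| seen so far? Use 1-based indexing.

[1,10] -14+38=24 d=29 * → r--
[1,9] -14+35=21 d=26 * → r--
[1,8] -14+34=20 d=25 * → r--
[1,7] -14+18=4 d=9 * → r--

l=1, r=6, best |Δ|=9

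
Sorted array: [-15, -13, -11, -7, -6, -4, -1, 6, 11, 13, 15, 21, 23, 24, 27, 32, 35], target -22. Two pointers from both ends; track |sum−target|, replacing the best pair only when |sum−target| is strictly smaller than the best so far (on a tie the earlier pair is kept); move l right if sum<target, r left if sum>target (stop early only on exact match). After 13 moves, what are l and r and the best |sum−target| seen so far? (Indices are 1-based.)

l=1, r=4, best |Δ|=1

l=1 r=17: -15+35=20 d=42 *, r--
l=1 r=16: -15+32=17 d=39 *, r--
l=1 r=15: -15+27=12 d=34 *, r--
l=1 r=14: -15+24=9 d=31 *, r--
l=1 r=13: -15+23=8 d=30 *, r--
l=1 r=12: -15+21=6 d=28 *, r--
l=1 r=11: -15+15=0 d=22 *, r--
l=1 r=10: -15+13=-2 d=20 *, r--
l=1 r=9: -15+11=-4 d=18 *, r--
l=1 r=8: -15+6=-9 d=13 *, r--
l=1 r=7: -15+-1=-16 d=6 *, r--
l=1 r=6: -15+-4=-19 d=3 *, r--
l=1 r=5: -15+-6=-21 d=1 *, r--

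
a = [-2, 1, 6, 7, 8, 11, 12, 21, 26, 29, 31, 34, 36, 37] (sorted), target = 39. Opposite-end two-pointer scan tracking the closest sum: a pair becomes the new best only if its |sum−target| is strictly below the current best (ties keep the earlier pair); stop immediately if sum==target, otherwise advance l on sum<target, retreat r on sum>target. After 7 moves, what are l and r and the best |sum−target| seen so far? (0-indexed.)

l=4, r=10, best |Δ|=1

[0,13] -2+37=35 d=4 * → l++
[1,13] 1+37=38 d=1 * → l++
[2,13] 6+37=43 d=4 → r--
[2,12] 6+36=42 d=3 → r--
[2,11] 6+34=40 d=1 → r--
[2,10] 6+31=37 d=2 → l++
[3,10] 7+31=38 d=1 → l++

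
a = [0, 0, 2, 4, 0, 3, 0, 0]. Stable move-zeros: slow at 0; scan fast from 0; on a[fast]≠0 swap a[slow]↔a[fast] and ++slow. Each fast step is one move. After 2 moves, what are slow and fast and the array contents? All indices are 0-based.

slow=0, fast=2, a=[0, 0, 2, 4, 0, 3, 0, 0]

(s=0,f=0) a[fast]=0 → fast++
(s=0,f=1) a[fast]=0 → fast++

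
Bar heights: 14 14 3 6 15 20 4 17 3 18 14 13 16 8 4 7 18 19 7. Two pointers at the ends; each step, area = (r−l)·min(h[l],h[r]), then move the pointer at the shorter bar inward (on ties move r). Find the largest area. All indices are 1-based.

l=1 r=19: min(14,7)*18=126 best=126 *, r--
l=1 r=18: min(14,19)*17=238 best=238 *, l++
l=2 r=18: min(14,19)*16=224 best=238, l++
l=3 r=18: min(3,19)*15=45 best=238, l++
l=4 r=18: min(6,19)*14=84 best=238, l++
l=5 r=18: min(15,19)*13=195 best=238, l++
l=6 r=18: min(20,19)*12=228 best=238, r--
l=6 r=17: min(20,18)*11=198 best=238, r--
l=6 r=16: min(20,7)*10=70 best=238, r--
l=6 r=15: min(20,4)*9=36 best=238, r--
l=6 r=14: min(20,8)*8=64 best=238, r--
l=6 r=13: min(20,16)*7=112 best=238, r--
l=6 r=12: min(20,13)*6=78 best=238, r--
l=6 r=11: min(20,14)*5=70 best=238, r--
l=6 r=10: min(20,18)*4=72 best=238, r--
l=6 r=9: min(20,3)*3=9 best=238, r--
l=6 r=8: min(20,17)*2=34 best=238, r--
l=6 r=7: min(20,4)*1=4 best=238, r--

max area = 238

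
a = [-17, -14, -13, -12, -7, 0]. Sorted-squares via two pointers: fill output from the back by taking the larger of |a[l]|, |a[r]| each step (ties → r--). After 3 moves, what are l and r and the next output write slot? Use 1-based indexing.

l=4, r=6, next write slot=3

l=1 r=6: |-17|>|0| out[6]=289, l++
l=2 r=6: |-14|>|0| out[5]=196, l++
l=3 r=6: |-13|>|0| out[4]=169, l++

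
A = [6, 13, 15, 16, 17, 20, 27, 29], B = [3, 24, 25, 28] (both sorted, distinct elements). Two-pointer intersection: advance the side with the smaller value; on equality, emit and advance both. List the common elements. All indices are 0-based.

i=0 j=0: 6>3, j++
i=0 j=1: 6<24, i++
i=1 j=1: 13<24, i++
i=2 j=1: 15<24, i++
i=3 j=1: 16<24, i++
i=4 j=1: 17<24, i++
i=5 j=1: 20<24, i++
i=6 j=1: 27>24, j++
i=6 j=2: 27>25, j++
i=6 j=3: 27<28, i++
i=7 j=3: 29>28, j++

intersection = []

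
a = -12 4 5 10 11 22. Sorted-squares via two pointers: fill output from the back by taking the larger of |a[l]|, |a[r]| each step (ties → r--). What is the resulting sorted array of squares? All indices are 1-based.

l=1 r=6: |-12|<=|22| out[6]=484, r--
l=1 r=5: |-12|>|11| out[5]=144, l++
l=2 r=5: |4|<=|11| out[4]=121, r--
l=2 r=4: |4|<=|10| out[3]=100, r--
l=2 r=3: |4|<=|5| out[2]=25, r--
l=2 r=2: |4|<=|4| out[1]=16, r--

[16, 25, 100, 121, 144, 484]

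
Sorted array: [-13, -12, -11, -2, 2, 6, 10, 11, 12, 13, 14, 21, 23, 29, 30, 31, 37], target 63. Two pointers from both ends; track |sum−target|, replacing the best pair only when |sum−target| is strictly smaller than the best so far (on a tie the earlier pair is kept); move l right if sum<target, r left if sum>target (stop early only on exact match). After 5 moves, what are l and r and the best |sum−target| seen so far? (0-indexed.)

l=0 r=16: -13+37=24 d=39 *, l++
l=1 r=16: -12+37=25 d=38 *, l++
l=2 r=16: -11+37=26 d=37 *, l++
l=3 r=16: -2+37=35 d=28 *, l++
l=4 r=16: 2+37=39 d=24 *, l++

l=5, r=16, best |Δ|=24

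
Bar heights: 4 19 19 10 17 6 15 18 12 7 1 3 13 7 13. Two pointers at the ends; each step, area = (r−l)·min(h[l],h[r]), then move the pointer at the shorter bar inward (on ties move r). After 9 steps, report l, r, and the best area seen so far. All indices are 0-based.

[0,14] min(4,13)*14=56 best=56 * → l++
[1,14] min(19,13)*13=169 best=169 * → r--
[1,13] min(19,7)*12=84 best=169 → r--
[1,12] min(19,13)*11=143 best=169 → r--
[1,11] min(19,3)*10=30 best=169 → r--
[1,10] min(19,1)*9=9 best=169 → r--
[1,9] min(19,7)*8=56 best=169 → r--
[1,8] min(19,12)*7=84 best=169 → r--
[1,7] min(19,18)*6=108 best=169 → r--

l=1, r=6, best area=169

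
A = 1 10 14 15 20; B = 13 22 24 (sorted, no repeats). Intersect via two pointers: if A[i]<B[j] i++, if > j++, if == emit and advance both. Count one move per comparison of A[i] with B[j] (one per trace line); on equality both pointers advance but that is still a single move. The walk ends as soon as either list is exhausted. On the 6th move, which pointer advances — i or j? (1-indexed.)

i

[i=1,j=1] 1<13 → i++
[i=2,j=1] 10<13 → i++
[i=3,j=1] 14>13 → j++
[i=3,j=2] 14<22 → i++
[i=4,j=2] 15<22 → i++
[i=5,j=2] 20<22 → i++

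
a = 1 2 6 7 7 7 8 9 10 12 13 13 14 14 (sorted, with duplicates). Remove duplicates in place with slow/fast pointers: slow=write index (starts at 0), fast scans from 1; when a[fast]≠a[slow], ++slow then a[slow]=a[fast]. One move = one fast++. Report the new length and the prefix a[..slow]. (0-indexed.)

length 10; prefix = [1, 2, 6, 7, 8, 9, 10, 12, 13, 14]

(s=0,f=1) a[fast]=2≠a[slow]=1 write a[1]=2 → slow++,fast++
(s=1,f=2) a[fast]=6≠a[slow]=2 write a[2]=6 → slow++,fast++
(s=2,f=3) a[fast]=7≠a[slow]=6 write a[3]=7 → slow++,fast++
(s=3,f=4) a[fast]=7=a[slow] dup → fast++
(s=3,f=5) a[fast]=7=a[slow] dup → fast++
(s=3,f=6) a[fast]=8≠a[slow]=7 write a[4]=8 → slow++,fast++
(s=4,f=7) a[fast]=9≠a[slow]=8 write a[5]=9 → slow++,fast++
(s=5,f=8) a[fast]=10≠a[slow]=9 write a[6]=10 → slow++,fast++
(s=6,f=9) a[fast]=12≠a[slow]=10 write a[7]=12 → slow++,fast++
(s=7,f=10) a[fast]=13≠a[slow]=12 write a[8]=13 → slow++,fast++
(s=8,f=11) a[fast]=13=a[slow] dup → fast++
(s=8,f=12) a[fast]=14≠a[slow]=13 write a[9]=14 → slow++,fast++
(s=9,f=13) a[fast]=14=a[slow] dup → fast++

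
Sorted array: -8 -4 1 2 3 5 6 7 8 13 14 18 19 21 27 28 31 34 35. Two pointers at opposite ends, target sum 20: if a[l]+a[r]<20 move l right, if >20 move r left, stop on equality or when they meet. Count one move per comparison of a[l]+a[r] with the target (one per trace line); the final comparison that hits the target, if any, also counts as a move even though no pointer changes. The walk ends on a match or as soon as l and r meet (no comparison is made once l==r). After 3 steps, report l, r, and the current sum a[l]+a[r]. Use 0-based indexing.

[0,18] -8+35=27 >20 → r--
[0,17] -8+34=26 >20 → r--
[0,16] -8+31=23 >20 → r--

l=0, r=15, sum=20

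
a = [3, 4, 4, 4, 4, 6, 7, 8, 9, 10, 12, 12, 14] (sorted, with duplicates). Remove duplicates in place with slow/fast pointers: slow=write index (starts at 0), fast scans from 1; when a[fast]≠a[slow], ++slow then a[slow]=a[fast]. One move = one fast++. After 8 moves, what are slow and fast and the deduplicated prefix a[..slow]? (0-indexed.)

slow=5, fast=9, prefix=[3, 4, 6, 7, 8, 9]

slow=0 fast=1: a[fast]=4≠a[slow]=3 write a[1]=4, slow++,fast++
slow=1 fast=2: a[fast]=4=a[slow] dup, fast++
slow=1 fast=3: a[fast]=4=a[slow] dup, fast++
slow=1 fast=4: a[fast]=4=a[slow] dup, fast++
slow=1 fast=5: a[fast]=6≠a[slow]=4 write a[2]=6, slow++,fast++
slow=2 fast=6: a[fast]=7≠a[slow]=6 write a[3]=7, slow++,fast++
slow=3 fast=7: a[fast]=8≠a[slow]=7 write a[4]=8, slow++,fast++
slow=4 fast=8: a[fast]=9≠a[slow]=8 write a[5]=9, slow++,fast++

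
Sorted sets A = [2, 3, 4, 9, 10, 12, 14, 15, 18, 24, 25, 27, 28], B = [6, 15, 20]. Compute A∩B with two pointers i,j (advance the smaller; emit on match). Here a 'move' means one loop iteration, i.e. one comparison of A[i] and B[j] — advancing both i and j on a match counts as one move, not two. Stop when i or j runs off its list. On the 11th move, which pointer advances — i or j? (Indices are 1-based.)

[i=1,j=1] 2<6 → i++
[i=2,j=1] 3<6 → i++
[i=3,j=1] 4<6 → i++
[i=4,j=1] 9>6 → j++
[i=4,j=2] 9<15 → i++
[i=5,j=2] 10<15 → i++
[i=6,j=2] 12<15 → i++
[i=7,j=2] 14<15 → i++
[i=8,j=2] 15==15 emit → i++,j++
[i=9,j=3] 18<20 → i++
[i=10,j=3] 24>20 → j++

j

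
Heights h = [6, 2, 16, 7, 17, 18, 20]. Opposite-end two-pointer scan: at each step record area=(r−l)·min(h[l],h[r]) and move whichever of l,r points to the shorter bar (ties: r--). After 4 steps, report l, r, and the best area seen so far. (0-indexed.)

l=4, r=6, best area=64

[0,6] min(6,20)*6=36 best=36 * → l++
[1,6] min(2,20)*5=10 best=36 → l++
[2,6] min(16,20)*4=64 best=64 * → l++
[3,6] min(7,20)*3=21 best=64 → l++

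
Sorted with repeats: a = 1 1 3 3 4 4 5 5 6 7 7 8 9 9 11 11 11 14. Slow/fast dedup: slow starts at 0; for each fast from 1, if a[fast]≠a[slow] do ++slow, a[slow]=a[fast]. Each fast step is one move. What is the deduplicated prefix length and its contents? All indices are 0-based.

(s=0,f=1) a[fast]=1=a[slow] dup → fast++
(s=0,f=2) a[fast]=3≠a[slow]=1 write a[1]=3 → slow++,fast++
(s=1,f=3) a[fast]=3=a[slow] dup → fast++
(s=1,f=4) a[fast]=4≠a[slow]=3 write a[2]=4 → slow++,fast++
(s=2,f=5) a[fast]=4=a[slow] dup → fast++
(s=2,f=6) a[fast]=5≠a[slow]=4 write a[3]=5 → slow++,fast++
(s=3,f=7) a[fast]=5=a[slow] dup → fast++
(s=3,f=8) a[fast]=6≠a[slow]=5 write a[4]=6 → slow++,fast++
(s=4,f=9) a[fast]=7≠a[slow]=6 write a[5]=7 → slow++,fast++
(s=5,f=10) a[fast]=7=a[slow] dup → fast++
(s=5,f=11) a[fast]=8≠a[slow]=7 write a[6]=8 → slow++,fast++
(s=6,f=12) a[fast]=9≠a[slow]=8 write a[7]=9 → slow++,fast++
(s=7,f=13) a[fast]=9=a[slow] dup → fast++
(s=7,f=14) a[fast]=11≠a[slow]=9 write a[8]=11 → slow++,fast++
(s=8,f=15) a[fast]=11=a[slow] dup → fast++
(s=8,f=16) a[fast]=11=a[slow] dup → fast++
(s=8,f=17) a[fast]=14≠a[slow]=11 write a[9]=14 → slow++,fast++

length 10; prefix = [1, 3, 4, 5, 6, 7, 8, 9, 11, 14]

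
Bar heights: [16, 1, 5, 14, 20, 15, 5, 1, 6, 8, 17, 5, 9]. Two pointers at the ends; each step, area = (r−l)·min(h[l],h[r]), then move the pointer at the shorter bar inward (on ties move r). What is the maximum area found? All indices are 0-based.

l=0 r=12: min(16,9)*12=108 best=108 *, r--
l=0 r=11: min(16,5)*11=55 best=108, r--
l=0 r=10: min(16,17)*10=160 best=160 *, l++
l=1 r=10: min(1,17)*9=9 best=160, l++
l=2 r=10: min(5,17)*8=40 best=160, l++
l=3 r=10: min(14,17)*7=98 best=160, l++
l=4 r=10: min(20,17)*6=102 best=160, r--
l=4 r=9: min(20,8)*5=40 best=160, r--
l=4 r=8: min(20,6)*4=24 best=160, r--
l=4 r=7: min(20,1)*3=3 best=160, r--
l=4 r=6: min(20,5)*2=10 best=160, r--
l=4 r=5: min(20,15)*1=15 best=160, r--

max area = 160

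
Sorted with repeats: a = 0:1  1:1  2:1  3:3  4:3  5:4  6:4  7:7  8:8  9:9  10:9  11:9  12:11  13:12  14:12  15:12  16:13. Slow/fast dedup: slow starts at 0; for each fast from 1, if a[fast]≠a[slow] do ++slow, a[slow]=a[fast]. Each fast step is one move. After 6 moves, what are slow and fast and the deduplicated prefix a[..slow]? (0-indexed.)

slow=2, fast=7, prefix=[1, 3, 4]

slow=0 fast=1: a[fast]=1=a[slow] dup, fast++
slow=0 fast=2: a[fast]=1=a[slow] dup, fast++
slow=0 fast=3: a[fast]=3≠a[slow]=1 write a[1]=3, slow++,fast++
slow=1 fast=4: a[fast]=3=a[slow] dup, fast++
slow=1 fast=5: a[fast]=4≠a[slow]=3 write a[2]=4, slow++,fast++
slow=2 fast=6: a[fast]=4=a[slow] dup, fast++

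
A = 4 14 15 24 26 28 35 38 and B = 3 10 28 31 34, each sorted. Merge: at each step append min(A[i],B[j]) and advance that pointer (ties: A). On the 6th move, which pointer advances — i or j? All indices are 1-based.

i

i=1 j=1: A[i]=4>B[j]=3 take 3, j++
i=1 j=2: A[i]=4<=B[j]=10 take 4, i++
i=2 j=2: A[i]=14>B[j]=10 take 10, j++
i=2 j=3: A[i]=14<=B[j]=28 take 14, i++
i=3 j=3: A[i]=15<=B[j]=28 take 15, i++
i=4 j=3: A[i]=24<=B[j]=28 take 24, i++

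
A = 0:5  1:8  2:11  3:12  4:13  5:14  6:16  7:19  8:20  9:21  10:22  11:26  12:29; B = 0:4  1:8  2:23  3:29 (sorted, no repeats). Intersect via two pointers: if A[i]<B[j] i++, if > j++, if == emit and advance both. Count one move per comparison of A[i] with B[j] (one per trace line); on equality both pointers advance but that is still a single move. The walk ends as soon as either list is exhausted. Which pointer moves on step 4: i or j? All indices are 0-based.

[i=0,j=0] 5>4 → j++
[i=0,j=1] 5<8 → i++
[i=1,j=1] 8==8 emit → i++,j++
[i=2,j=2] 11<23 → i++

i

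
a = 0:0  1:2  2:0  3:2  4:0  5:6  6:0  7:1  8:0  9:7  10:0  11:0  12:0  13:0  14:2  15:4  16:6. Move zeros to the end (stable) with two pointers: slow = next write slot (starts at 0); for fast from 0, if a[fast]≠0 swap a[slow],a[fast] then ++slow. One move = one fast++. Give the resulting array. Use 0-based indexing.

[2, 2, 6, 1, 7, 2, 4, 6, 0, 0, 0, 0, 0, 0, 0, 0, 0]

slow=0 fast=0: a[fast]=0, fast++
slow=0 fast=1: a[fast]=2≠0 swap→a[0]=2, slow++,fast++
slow=1 fast=2: a[fast]=0, fast++
slow=1 fast=3: a[fast]=2≠0 swap→a[1]=2, slow++,fast++
slow=2 fast=4: a[fast]=0, fast++
slow=2 fast=5: a[fast]=6≠0 swap→a[2]=6, slow++,fast++
slow=3 fast=6: a[fast]=0, fast++
slow=3 fast=7: a[fast]=1≠0 swap→a[3]=1, slow++,fast++
slow=4 fast=8: a[fast]=0, fast++
slow=4 fast=9: a[fast]=7≠0 swap→a[4]=7, slow++,fast++
slow=5 fast=10: a[fast]=0, fast++
slow=5 fast=11: a[fast]=0, fast++
slow=5 fast=12: a[fast]=0, fast++
slow=5 fast=13: a[fast]=0, fast++
slow=5 fast=14: a[fast]=2≠0 swap→a[5]=2, slow++,fast++
slow=6 fast=15: a[fast]=4≠0 swap→a[6]=4, slow++,fast++
slow=7 fast=16: a[fast]=6≠0 swap→a[7]=6, slow++,fast++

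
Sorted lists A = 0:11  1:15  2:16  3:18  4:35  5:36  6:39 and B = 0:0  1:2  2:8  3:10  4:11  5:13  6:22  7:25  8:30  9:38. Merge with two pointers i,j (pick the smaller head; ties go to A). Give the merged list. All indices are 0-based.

[0, 2, 8, 10, 11, 11, 13, 15, 16, 18, 22, 25, 30, 35, 36, 38, 39]

[i=0,j=0] A[i]=11>B[j]=0 take 0 → j++
[i=0,j=1] A[i]=11>B[j]=2 take 2 → j++
[i=0,j=2] A[i]=11>B[j]=8 take 8 → j++
[i=0,j=3] A[i]=11>B[j]=10 take 10 → j++
[i=0,j=4] A[i]=11<=B[j]=11 take 11 → i++
[i=1,j=4] A[i]=15>B[j]=11 take 11 → j++
[i=1,j=5] A[i]=15>B[j]=13 take 13 → j++
[i=1,j=6] A[i]=15<=B[j]=22 take 15 → i++
[i=2,j=6] A[i]=16<=B[j]=22 take 16 → i++
[i=3,j=6] A[i]=18<=B[j]=22 take 18 → i++
[i=4,j=6] A[i]=35>B[j]=22 take 22 → j++
[i=4,j=7] A[i]=35>B[j]=25 take 25 → j++
[i=4,j=8] A[i]=35>B[j]=30 take 30 → j++
[i=4,j=9] A[i]=35<=B[j]=38 take 35 → i++
[i=5,j=9] A[i]=36<=B[j]=38 take 36 → i++
[i=6,j=9] A[i]=39>B[j]=38 take 38 → j++
[i=6,j=10] B done, take A[i]=39 → i++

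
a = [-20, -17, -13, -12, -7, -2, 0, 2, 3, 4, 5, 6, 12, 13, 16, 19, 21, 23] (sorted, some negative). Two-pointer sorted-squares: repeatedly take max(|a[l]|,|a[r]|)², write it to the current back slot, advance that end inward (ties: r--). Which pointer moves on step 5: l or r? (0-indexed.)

[0,17] |-20|<=|23| out[17]=529 → r--
[0,16] |-20|<=|21| out[16]=441 → r--
[0,15] |-20|>|19| out[15]=400 → l++
[1,15] |-17|<=|19| out[14]=361 → r--
[1,14] |-17|>|16| out[13]=289 → l++

l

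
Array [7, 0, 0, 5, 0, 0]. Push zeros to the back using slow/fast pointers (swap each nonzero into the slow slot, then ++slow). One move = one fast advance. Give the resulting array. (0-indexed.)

(s=0,f=0) a[fast]=7≠0 swap→a[0]=7 → slow++,fast++
(s=1,f=1) a[fast]=0 → fast++
(s=1,f=2) a[fast]=0 → fast++
(s=1,f=3) a[fast]=5≠0 swap→a[1]=5 → slow++,fast++
(s=2,f=4) a[fast]=0 → fast++
(s=2,f=5) a[fast]=0 → fast++

[7, 5, 0, 0, 0, 0]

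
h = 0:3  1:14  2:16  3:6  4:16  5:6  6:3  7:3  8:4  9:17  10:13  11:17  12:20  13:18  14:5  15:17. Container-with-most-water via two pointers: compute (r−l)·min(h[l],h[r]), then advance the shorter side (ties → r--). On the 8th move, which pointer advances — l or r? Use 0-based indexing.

l=0 r=15: min(3,17)*15=45 best=45 *, l++
l=1 r=15: min(14,17)*14=196 best=196 *, l++
l=2 r=15: min(16,17)*13=208 best=208 *, l++
l=3 r=15: min(6,17)*12=72 best=208, l++
l=4 r=15: min(16,17)*11=176 best=208, l++
l=5 r=15: min(6,17)*10=60 best=208, l++
l=6 r=15: min(3,17)*9=27 best=208, l++
l=7 r=15: min(3,17)*8=24 best=208, l++

l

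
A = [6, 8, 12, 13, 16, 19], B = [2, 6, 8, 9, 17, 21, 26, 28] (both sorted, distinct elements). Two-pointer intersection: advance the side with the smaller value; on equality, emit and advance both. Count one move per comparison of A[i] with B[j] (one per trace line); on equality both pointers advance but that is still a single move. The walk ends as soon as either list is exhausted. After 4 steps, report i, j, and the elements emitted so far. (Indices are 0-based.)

i=0 j=0: 6>2, j++
i=0 j=1: 6==6 emit, i++,j++
i=1 j=2: 8==8 emit, i++,j++
i=2 j=3: 12>9, j++

i=2, j=4, emitted=[6, 8]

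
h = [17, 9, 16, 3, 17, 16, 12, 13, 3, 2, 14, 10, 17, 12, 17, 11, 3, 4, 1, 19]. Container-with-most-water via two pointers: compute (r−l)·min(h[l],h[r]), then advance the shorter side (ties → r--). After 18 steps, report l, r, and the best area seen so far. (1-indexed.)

l=19, r=20, best area=323

[1,20] min(17,19)*19=323 best=323 * → l++
[2,20] min(9,19)*18=162 best=323 → l++
[3,20] min(16,19)*17=272 best=323 → l++
[4,20] min(3,19)*16=48 best=323 → l++
[5,20] min(17,19)*15=255 best=323 → l++
[6,20] min(16,19)*14=224 best=323 → l++
[7,20] min(12,19)*13=156 best=323 → l++
[8,20] min(13,19)*12=156 best=323 → l++
[9,20] min(3,19)*11=33 best=323 → l++
[10,20] min(2,19)*10=20 best=323 → l++
[11,20] min(14,19)*9=126 best=323 → l++
[12,20] min(10,19)*8=80 best=323 → l++
[13,20] min(17,19)*7=119 best=323 → l++
[14,20] min(12,19)*6=72 best=323 → l++
[15,20] min(17,19)*5=85 best=323 → l++
[16,20] min(11,19)*4=44 best=323 → l++
[17,20] min(3,19)*3=9 best=323 → l++
[18,20] min(4,19)*2=8 best=323 → l++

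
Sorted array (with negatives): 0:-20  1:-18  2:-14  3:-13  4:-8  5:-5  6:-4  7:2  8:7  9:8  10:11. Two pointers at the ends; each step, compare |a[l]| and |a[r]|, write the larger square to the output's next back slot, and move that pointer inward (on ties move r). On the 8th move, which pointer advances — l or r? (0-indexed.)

l=0 r=10: |-20|>|11| out[10]=400, l++
l=1 r=10: |-18|>|11| out[9]=324, l++
l=2 r=10: |-14|>|11| out[8]=196, l++
l=3 r=10: |-13|>|11| out[7]=169, l++
l=4 r=10: |-8|<=|11| out[6]=121, r--
l=4 r=9: |-8|<=|8| out[5]=64, r--
l=4 r=8: |-8|>|7| out[4]=64, l++
l=5 r=8: |-5|<=|7| out[3]=49, r--

r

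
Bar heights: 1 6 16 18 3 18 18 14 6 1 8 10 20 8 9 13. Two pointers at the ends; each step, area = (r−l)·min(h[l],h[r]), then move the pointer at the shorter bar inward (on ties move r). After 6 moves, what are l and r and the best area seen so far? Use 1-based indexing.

l=4, r=13, best area=169

l=1 r=16: min(1,13)*15=15 best=15 *, l++
l=2 r=16: min(6,13)*14=84 best=84 *, l++
l=3 r=16: min(16,13)*13=169 best=169 *, r--
l=3 r=15: min(16,9)*12=108 best=169, r--
l=3 r=14: min(16,8)*11=88 best=169, r--
l=3 r=13: min(16,20)*10=160 best=169, l++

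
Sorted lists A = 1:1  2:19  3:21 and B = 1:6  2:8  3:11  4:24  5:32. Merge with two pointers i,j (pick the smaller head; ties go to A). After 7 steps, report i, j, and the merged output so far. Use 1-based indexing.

[i=1,j=1] A[i]=1<=B[j]=6 take 1 → i++
[i=2,j=1] A[i]=19>B[j]=6 take 6 → j++
[i=2,j=2] A[i]=19>B[j]=8 take 8 → j++
[i=2,j=3] A[i]=19>B[j]=11 take 11 → j++
[i=2,j=4] A[i]=19<=B[j]=24 take 19 → i++
[i=3,j=4] A[i]=21<=B[j]=24 take 21 → i++
[i=4,j=4] A done, take B[j]=24 → j++

i=4, j=5, merged so far=[1, 6, 8, 11, 19, 21, 24]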